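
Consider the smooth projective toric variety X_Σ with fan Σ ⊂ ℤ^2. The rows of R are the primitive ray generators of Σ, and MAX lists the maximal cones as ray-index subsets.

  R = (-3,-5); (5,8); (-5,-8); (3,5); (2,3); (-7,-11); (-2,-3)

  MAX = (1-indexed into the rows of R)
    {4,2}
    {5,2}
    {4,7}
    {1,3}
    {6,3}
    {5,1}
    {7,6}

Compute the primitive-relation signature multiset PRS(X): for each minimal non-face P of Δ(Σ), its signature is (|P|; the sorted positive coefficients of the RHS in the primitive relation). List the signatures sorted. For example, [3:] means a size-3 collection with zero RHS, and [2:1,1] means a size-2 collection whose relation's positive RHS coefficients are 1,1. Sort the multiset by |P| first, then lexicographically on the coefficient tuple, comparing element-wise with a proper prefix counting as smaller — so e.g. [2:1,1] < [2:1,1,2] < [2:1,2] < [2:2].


14 minimal non-faces of Δ(Σ) (on 7 rays):

  P={1,4}:  v_{1} + v_{4} = 0  ⟹  sig = [2:]
  P={2,3}:  v_{2} + v_{3} = 0  ⟹  sig = [2:]
  P={5,7}:  v_{5} + v_{7} = 0  ⟹  sig = [2:]
  P={1,2}:  v_{1} + v_{2} = v_{5}  ⟹  sig = [2:1]
  P={1,7}:  v_{1} + v_{7} = v_{3}  ⟹  sig = [2:1]
  P={2,6}:  v_{2} + v_{6} = v_{7}  ⟹  sig = [2:1]
  P={2,7}:  v_{2} + v_{7} = v_{4}  ⟹  sig = [2:1]
  P={3,4}:  v_{3} + v_{4} = v_{7}  ⟹  sig = [2:1]
  P={3,5}:  v_{3} + v_{5} = v_{1}  ⟹  sig = [2:1]
  P={3,7}:  v_{3} + v_{7} = v_{6}  ⟹  sig = [2:1]
  P={4,5}:  v_{4} + v_{5} = v_{2}  ⟹  sig = [2:1]
  P={5,6}:  v_{5} + v_{6} = v_{3}  ⟹  sig = [2:1]
  P={1,6}:  v_{1} + v_{6} = 2·v_{3}  ⟹  sig = [2:2]
  P={4,6}:  v_{4} + v_{6} = 2·v_{7}  ⟹  sig = [2:2]

Hence PRS(X_Σ) =
[[2:], [2:], [2:], [2:1], [2:1], [2:1], [2:1], [2:1], [2:1], [2:1], [2:1], [2:1], [2:2], [2:2]]


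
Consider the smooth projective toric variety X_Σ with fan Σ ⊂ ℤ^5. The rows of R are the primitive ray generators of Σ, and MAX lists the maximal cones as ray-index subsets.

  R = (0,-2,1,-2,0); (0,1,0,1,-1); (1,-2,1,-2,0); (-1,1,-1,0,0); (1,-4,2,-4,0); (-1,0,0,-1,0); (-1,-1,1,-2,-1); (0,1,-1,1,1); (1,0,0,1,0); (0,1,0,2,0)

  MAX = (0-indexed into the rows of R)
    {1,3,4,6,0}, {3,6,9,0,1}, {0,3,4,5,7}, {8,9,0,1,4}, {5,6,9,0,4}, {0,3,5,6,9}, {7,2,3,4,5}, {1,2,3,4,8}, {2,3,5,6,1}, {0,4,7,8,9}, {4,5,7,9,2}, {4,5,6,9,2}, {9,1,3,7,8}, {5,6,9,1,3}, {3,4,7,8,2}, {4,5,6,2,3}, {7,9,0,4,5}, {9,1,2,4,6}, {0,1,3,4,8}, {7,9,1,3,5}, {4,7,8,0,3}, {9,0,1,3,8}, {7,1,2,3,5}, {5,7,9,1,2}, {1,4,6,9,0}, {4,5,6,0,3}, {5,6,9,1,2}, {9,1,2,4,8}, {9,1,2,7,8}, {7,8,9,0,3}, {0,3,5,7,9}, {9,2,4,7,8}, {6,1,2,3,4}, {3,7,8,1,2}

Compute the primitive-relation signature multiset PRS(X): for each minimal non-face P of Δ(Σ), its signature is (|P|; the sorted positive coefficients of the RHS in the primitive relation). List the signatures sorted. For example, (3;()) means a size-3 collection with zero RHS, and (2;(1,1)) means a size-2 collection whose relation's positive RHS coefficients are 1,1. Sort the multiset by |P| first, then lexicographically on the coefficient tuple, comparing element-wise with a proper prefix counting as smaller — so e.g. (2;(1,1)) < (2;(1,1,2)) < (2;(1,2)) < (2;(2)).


10 collections generate NE(X_Σ); each relation:

  P = {5,8}:  v_{5} + v_{8} = 0 — sig = (2;())
  P = {0,2}:  v_{0} + v_{2} = v_{4} — sig = (2;(1))
  P = {6,7}:  v_{6} + v_{7} = v_{5} — sig = (2;(1))
  P = {6,8}:  v_{6} + v_{8} = v_{0} + v_{1} — sig = (2;(1,1))
  P = {0,1,7}:  v_{0} + v_{1} + v_{7} = 0 — sig = (3;())
  P = {2,3,9}:  v_{2} + v_{3} + v_{9} = 0 — sig = (3;())
  P = {0,1,5}:  v_{0} + v_{1} + v_{5} = v_{6} — sig = (3;(1))
  P = {1,4,7}:  v_{1} + v_{4} + v_{7} = v_{2} — sig = (3;(1))
  P = {3,4,9}:  v_{3} + v_{4} + v_{9} = v_{0} — sig = (3;(1))
  P = {1,4,5}:  v_{1} + v_{4} + v_{5} = v_{2} + v_{6} — sig = (3;(1,1))

Sorted signature multiset PRS(X):
    (2;())
    (2;(1))
    (2;(1))
    (2;(1,1))
    (3;())
    (3;())
    (3;(1))
    (3;(1))
    (3;(1))
    (3;(1,1))


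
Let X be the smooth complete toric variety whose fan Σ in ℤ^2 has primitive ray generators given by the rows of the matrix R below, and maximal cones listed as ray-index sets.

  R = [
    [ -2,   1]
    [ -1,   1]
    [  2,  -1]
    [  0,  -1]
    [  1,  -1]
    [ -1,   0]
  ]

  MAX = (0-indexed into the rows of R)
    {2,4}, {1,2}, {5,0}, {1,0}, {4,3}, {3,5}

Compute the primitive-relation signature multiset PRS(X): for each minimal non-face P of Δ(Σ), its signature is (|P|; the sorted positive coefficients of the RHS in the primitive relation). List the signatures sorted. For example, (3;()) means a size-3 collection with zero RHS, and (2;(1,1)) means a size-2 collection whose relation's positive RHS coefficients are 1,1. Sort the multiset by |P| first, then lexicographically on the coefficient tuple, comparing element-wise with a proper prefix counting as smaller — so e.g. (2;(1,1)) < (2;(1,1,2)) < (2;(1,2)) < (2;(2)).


The 9 primitive collections of Σ (r=6, n=2):

  {0,2}:  v_{0} + v_{2} = 0  so sig = (2;())
  {1,4}:  v_{1} + v_{4} = 0  so sig = (2;())
  {0,4}:  v_{0} + v_{4} = v_{5}  so sig = (2;(1))
  {1,3}:  v_{1} + v_{3} = v_{5}  so sig = (2;(1))
  {1,5}:  v_{1} + v_{5} = v_{0}  so sig = (2;(1))
  {2,5}:  v_{2} + v_{5} = v_{4}  so sig = (2;(1))
  {4,5}:  v_{4} + v_{5} = v_{3}  so sig = (2;(1))
  {0,3}:  v_{0} + v_{3} = 2·v_{5}  so sig = (2;(2))
  {2,3}:  v_{2} + v_{3} = 2·v_{4}  so sig = (2;(2))

Hence PRS(X_Σ) =
{ (2;()) ×2,  (2;(1)) ×5,  (2;(2)) ×2 }


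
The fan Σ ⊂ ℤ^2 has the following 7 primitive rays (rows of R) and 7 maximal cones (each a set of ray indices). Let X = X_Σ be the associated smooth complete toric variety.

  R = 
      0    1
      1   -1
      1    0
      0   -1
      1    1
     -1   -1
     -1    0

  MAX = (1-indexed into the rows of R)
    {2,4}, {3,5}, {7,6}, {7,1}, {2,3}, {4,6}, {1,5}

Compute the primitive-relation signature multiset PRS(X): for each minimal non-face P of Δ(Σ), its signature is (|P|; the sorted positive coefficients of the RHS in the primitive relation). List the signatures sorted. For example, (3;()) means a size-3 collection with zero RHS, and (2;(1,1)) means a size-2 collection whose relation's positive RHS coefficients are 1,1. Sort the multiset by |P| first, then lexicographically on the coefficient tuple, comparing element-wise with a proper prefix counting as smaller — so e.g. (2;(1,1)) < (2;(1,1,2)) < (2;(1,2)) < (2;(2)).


Minimal non-faces — 14 found among 7 rays, 7 max cones:

  • {1,4}:  v_{1} + v_{4} = 0 — sig = (2;())
  • {3,7}:  v_{3} + v_{7} = 0 — sig = (2;())
  • {5,6}:  v_{5} + v_{6} = 0 — sig = (2;())
  • {1,2}:  v_{1} + v_{2} = v_{3} — sig = (2;(1))
  • {1,3}:  v_{1} + v_{3} = v_{5} — sig = (2;(1))
  • {1,6}:  v_{1} + v_{6} = v_{7} — sig = (2;(1))
  • {2,7}:  v_{2} + v_{7} = v_{4} — sig = (2;(1))
  • {3,4}:  v_{3} + v_{4} = v_{2} — sig = (2;(1))
  • {3,6}:  v_{3} + v_{6} = v_{4} — sig = (2;(1))
  • {4,5}:  v_{4} + v_{5} = v_{3} — sig = (2;(1))
  • {4,7}:  v_{4} + v_{7} = v_{6} — sig = (2;(1))
  • {5,7}:  v_{5} + v_{7} = v_{1} — sig = (2;(1))
  • {2,5}:  v_{2} + v_{5} = 2·v_{3} — sig = (2;(2))
  • {2,6}:  v_{2} + v_{6} = 2·v_{4} — sig = (2;(2))

Sorted signature multiset PRS(X):
{ (2;()) ×3,  (2;(1)) ×9,  (2;(2)) ×2 }


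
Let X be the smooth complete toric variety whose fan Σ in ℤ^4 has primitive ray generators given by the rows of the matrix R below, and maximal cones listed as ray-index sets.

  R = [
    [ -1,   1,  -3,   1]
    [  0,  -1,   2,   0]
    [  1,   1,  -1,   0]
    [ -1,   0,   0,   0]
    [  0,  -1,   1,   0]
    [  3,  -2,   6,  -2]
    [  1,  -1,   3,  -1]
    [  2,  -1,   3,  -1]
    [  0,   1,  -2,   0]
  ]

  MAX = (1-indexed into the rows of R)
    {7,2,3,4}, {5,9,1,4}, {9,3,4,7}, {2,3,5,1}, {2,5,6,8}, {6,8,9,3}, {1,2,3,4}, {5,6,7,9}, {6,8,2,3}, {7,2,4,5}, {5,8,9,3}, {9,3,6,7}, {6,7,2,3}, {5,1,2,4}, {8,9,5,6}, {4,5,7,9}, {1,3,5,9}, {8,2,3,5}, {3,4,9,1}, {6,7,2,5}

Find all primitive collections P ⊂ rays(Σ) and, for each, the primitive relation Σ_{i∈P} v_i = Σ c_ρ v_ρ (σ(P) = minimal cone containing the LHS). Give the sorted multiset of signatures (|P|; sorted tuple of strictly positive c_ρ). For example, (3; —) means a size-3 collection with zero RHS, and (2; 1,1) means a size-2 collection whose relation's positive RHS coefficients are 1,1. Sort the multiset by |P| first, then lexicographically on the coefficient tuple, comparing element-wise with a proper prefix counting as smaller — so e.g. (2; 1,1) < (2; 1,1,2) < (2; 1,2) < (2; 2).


Minimal non-faces — 10 found among 9 rays, 20 max cones:

  {1,7}:  v_{1} + v_{7} = 0  ⟹  sig = (2; —)
  {2,9}:  v_{2} + v_{9} = 0  ⟹  sig = (2; —)
  {1,6}:  v_{1} + v_{6} = v_{8}  ⟹  sig = (2; 1)
  {4,8}:  v_{4} + v_{8} = v_{7}  ⟹  sig = (2; 1)
  {7,8}:  v_{7} + v_{8} = v_{6}  ⟹  sig = (2; 1)
  {1,8}:  v_{1} + v_{8} = v_{3} + v_{5}  ⟹  sig = (2; 1,1)
  {4,6}:  v_{4} + v_{6} = 2·v_{7}  ⟹  sig = (2; 2)
  {3,4,5}:  v_{3} + v_{4} + v_{5} = 0  ⟹  sig = (3; —)
  {3,5,7}:  v_{3} + v_{5} + v_{7} = v_{8}  ⟹  sig = (3; 1)
  {3,5,6}:  v_{3} + v_{5} + v_{6} = 2·v_{8}  ⟹  sig = (3; 2)

Hence PRS(X_Σ) =
{ (2; —) ×2,  (2; 1) ×3,  (2; 1,1),  (2; 2),  (3; —),  (3; 1),  (3; 2) }


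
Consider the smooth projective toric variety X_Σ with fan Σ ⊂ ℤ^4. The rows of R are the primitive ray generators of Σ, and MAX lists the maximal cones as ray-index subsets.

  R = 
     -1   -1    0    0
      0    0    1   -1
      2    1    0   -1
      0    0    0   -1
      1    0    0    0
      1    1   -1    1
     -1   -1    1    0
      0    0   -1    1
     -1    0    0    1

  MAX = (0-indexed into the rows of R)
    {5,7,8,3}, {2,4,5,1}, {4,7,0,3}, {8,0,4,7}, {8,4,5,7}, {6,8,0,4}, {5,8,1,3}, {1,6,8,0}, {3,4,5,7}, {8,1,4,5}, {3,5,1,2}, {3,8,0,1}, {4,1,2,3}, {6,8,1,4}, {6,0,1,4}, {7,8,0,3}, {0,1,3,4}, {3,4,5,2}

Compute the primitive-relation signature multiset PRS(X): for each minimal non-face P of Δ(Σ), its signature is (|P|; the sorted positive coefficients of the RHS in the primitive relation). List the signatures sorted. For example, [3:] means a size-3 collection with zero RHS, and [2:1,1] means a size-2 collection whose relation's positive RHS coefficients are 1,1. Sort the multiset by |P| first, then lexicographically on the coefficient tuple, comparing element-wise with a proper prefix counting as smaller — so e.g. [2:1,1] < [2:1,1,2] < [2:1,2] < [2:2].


|primitive collections| = 12. Relations:

  {1,7}:  v_{1} + v_{7} = 0  ⇒ sig = [2:]
  {0,5}:  v_{0} + v_{5} = v_{7}  ⇒ sig = [2:1]
  {0,2}:  v_{0} + v_{2} = v_{3} + v_{4}  ⇒ sig = [2:1,1]
  {2,6}:  v_{2} + v_{6} = v_{1} + v_{4}  ⇒ sig = [2:1,1]
  {2,8}:  v_{2} + v_{8} = v_{1} + v_{5}  ⇒ sig = [2:1,1]
  {3,6}:  v_{3} + v_{6} = v_{0} + v_{1}  ⇒ sig = [2:1,1]
  {5,6}:  v_{5} + v_{6} = v_{4} + v_{8}  ⇒ sig = [2:1,1]
  {2,7}:  v_{2} + v_{7} = v_{3} + v_{4} + v_{5}  ⇒ sig = [2:1,1,1]
  {6,7}:  v_{6} + v_{7} = v_{0} + v_{4} + v_{8}  ⇒ sig = [2:1,1,1]
  {3,4,8}:  v_{3} + v_{4} + v_{8} = 0  ⇒ sig = [3:]
  {0,1,4,8}:  v_{0} + v_{1} + v_{4} + v_{8} = v_{6}  ⇒ sig = [4:1]
  {1,3,4,5}:  v_{1} + v_{3} + v_{4} + v_{5} = v_{2}  ⇒ sig = [4:1]

Sorted signature multiset PRS(X):
{ [2:],  [2:1],  [2:1,1] ×5,  [2:1,1,1] ×2,  [3:],  [4:1] ×2 }


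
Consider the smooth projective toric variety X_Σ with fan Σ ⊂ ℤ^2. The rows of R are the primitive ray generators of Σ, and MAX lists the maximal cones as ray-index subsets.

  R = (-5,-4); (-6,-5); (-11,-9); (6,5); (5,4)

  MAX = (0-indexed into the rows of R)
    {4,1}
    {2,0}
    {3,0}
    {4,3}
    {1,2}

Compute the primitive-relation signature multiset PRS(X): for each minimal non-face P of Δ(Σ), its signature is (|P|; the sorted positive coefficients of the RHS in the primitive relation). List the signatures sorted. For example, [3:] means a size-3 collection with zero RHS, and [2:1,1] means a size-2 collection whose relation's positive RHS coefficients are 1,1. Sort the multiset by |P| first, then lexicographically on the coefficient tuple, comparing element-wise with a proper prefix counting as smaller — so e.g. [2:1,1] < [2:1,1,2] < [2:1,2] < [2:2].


Minimal non-faces — 5 found among 5 rays, 5 max cones:

  P={0,4}:  v_{0} + v_{4} = 0  so sig = [2:]
  P={1,3}:  v_{1} + v_{3} = 0  so sig = [2:]
  P={0,1}:  v_{0} + v_{1} = v_{2}  so sig = [2:1]
  P={2,3}:  v_{2} + v_{3} = v_{0}  so sig = [2:1]
  P={2,4}:  v_{2} + v_{4} = v_{1}  so sig = [2:1]

Signatures (|P|; sorted positive RHS coefficients), sorted:
{ [2:] ×2,  [2:1] ×3 }


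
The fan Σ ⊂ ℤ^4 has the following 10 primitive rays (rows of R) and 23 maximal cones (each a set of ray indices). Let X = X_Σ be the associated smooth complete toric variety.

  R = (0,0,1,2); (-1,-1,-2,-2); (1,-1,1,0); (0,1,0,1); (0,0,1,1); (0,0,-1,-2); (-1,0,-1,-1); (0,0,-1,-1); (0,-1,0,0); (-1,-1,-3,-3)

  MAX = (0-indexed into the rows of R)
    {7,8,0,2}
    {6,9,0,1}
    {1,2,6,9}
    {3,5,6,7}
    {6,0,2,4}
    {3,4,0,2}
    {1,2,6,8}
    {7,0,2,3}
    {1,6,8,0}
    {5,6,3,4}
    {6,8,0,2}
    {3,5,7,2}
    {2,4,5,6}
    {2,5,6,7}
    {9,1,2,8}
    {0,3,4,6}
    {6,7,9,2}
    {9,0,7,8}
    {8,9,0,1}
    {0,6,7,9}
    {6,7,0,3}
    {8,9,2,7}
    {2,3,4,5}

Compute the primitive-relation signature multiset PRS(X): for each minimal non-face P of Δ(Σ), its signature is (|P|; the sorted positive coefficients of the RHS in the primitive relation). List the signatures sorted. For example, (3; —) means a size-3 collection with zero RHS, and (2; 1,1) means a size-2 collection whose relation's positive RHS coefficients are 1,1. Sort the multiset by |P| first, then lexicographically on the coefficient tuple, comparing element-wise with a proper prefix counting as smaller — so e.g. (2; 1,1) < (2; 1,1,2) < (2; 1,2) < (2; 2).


Σ has 18 primitive collections:

  P={0,5}:  v_{0} + v_{5} = 0 ; sig = (2; —)
  P={4,7}:  v_{4} + v_{7} = 0 ; sig = (2; —)
  P={1,7}:  v_{1} + v_{7} = v_{9} ; sig = (2; 1)
  P={4,9}:  v_{4} + v_{9} = v_{1} ; sig = (2; 1)
  P={1,4}:  v_{1} + v_{4} = v_{6} + v_{8} ; sig = (2; 1,1)
  P={3,8}:  v_{3} + v_{8} = v_{0} + v_{7} ; sig = (2; 1,1)
  P={4,8}:  v_{4} + v_{8} = v_{0} + v_{2} + v_{6} ; sig = (2; 1,1,1)
  P={5,8}:  v_{5} + v_{8} = v_{2} + v_{6} + v_{7} ; sig = (2; 1,1,1)
  P={1,3}:  v_{1} + v_{3} = v_{0} + v_{6} + 2·v_{7} ; sig = (2; 1,1,2)
  P={3,9}:  v_{3} + v_{9} = v_{0} + v_{6} + 3·v_{7} ; sig = (2; 1,1,3)
  P={1,5}:  v_{1} + v_{5} = v_{2} + 2·v_{6} + 2·v_{7} ; sig = (2; 1,2,2)
  P={5,9}:  v_{5} + v_{9} = v_{2} + 2·v_{6} + 3·v_{7} ; sig = (2; 1,2,3)
  P={2,3,6}:  v_{2} + v_{3} + v_{6} = 0 ; sig = (3; —)
  P={6,7,8}:  v_{6} + v_{7} + v_{8} = v_{1} ; sig = (3; 1)
  P={0,2,9}:  v_{0} + v_{2} + v_{9} = v_{7} + 2·v_{8} ; sig = (3; 1,2)
  P={0,1,2}:  v_{0} + v_{1} + v_{2} = 2·v_{8} ; sig = (3; 2)
  P={6,8,9}:  v_{6} + v_{8} + v_{9} = 2·v_{1} ; sig = (3; 2)
  P={0,2,6,7}:  v_{0} + v_{2} + v_{6} + v_{7} = v_{8} ; sig = (4; 1)

so the primitive-relation signature multiset is
    |P|=2: 12 collections, coeffs (), (), (1), (1), (1,1), (1,1), (1,1,1), (1,1,1), (1,1,2), (1,1,3), (1,2,2), (1,2,3)
    |P|=3: 5 collections, coeffs (), (1), (1,2), (2), (2)
    |P|=4: 1 collection, coeffs (1)


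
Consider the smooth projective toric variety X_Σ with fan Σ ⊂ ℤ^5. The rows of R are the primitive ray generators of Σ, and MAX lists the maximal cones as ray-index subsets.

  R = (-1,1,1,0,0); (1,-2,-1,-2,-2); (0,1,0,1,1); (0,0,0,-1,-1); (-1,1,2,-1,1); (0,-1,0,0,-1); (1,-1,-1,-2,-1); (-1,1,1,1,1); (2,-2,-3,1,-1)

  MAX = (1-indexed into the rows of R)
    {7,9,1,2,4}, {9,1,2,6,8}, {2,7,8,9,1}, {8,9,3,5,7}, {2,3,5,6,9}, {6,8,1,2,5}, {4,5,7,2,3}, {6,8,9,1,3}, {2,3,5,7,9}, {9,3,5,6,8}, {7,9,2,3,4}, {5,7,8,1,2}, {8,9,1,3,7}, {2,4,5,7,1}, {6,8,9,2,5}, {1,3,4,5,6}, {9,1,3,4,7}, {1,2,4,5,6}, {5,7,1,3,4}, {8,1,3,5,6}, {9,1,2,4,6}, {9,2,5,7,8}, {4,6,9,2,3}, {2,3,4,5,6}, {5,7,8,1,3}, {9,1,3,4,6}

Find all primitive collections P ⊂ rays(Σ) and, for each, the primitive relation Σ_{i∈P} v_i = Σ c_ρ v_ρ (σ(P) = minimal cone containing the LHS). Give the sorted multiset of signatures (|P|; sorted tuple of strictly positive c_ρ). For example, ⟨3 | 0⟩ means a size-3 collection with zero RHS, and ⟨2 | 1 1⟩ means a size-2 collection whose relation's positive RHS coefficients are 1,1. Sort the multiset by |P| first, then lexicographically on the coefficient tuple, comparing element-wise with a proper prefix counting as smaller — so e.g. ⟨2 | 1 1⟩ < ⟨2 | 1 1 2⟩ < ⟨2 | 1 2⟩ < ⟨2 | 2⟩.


The 6 primitive collections of Σ (r=9, n=5):

  {4,8}:  v_{4} + v_{8} = v_{1}  →  sig = ⟨2 | 1⟩
  {6,7}:  v_{6} + v_{7} = v_{2}  →  sig = ⟨2 | 1⟩
  {1,5,9}:  v_{1} + v_{5} + v_{9} = 0  →  sig = ⟨3 | 0⟩
  {2,3,8}:  v_{2} + v_{3} + v_{8} = 0  →  sig = ⟨3 | 0⟩
  {1,2,3}:  v_{1} + v_{2} + v_{3} = v_{4}  →  sig = ⟨3 | 1⟩
  {4,5,9}:  v_{4} + v_{5} + v_{9} = v_{2} + v_{3}  →  sig = ⟨3 | 1 1⟩

Sorted signature multiset PRS(X):
    |P|=2: 2 collections, coeffs (1), (1)
    |P|=3: 4 collections, coeffs (), (), (1), (1,1)


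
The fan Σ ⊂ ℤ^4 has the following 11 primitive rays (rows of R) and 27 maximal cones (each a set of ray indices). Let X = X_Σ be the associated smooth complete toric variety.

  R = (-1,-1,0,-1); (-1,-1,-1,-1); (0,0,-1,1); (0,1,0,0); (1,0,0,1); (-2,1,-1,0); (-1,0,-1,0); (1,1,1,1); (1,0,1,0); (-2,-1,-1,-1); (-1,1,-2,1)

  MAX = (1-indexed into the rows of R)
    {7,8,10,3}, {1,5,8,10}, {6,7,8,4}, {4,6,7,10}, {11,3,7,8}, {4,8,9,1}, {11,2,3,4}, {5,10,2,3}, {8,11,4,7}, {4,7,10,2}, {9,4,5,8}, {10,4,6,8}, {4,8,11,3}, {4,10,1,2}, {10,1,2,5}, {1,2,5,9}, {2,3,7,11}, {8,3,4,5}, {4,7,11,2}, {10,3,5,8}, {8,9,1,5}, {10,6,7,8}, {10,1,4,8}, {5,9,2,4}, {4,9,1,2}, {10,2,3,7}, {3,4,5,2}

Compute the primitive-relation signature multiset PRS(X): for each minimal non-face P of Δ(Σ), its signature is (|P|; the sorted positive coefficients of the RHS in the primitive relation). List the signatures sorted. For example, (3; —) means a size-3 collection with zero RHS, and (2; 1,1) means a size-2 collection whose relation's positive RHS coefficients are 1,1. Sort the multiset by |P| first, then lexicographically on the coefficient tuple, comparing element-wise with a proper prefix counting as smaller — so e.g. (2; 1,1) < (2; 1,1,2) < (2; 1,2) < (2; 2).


|primitive collections| = 22. Relations:

  {2,8}:  v_{2} + v_{8} = 0  →  sig = (2; —)
  {7,9}:  v_{7} + v_{9} = 0  →  sig = (2; —)
  {1,7}:  v_{1} + v_{7} = v_{10}  →  sig = (2; 1)
  {3,9}:  v_{3} + v_{9} = v_{5}  →  sig = (2; 1)
  {5,7}:  v_{5} + v_{7} = v_{3}  →  sig = (2; 1)
  {9,10}:  v_{9} + v_{10} = v_{1}  →  sig = (2; 1)
  {1,3}:  v_{1} + v_{3} = v_{5} + v_{10}  →  sig = (2; 1,1)
  {9,11}:  v_{9} + v_{11} = v_{3} + v_{4}  →  sig = (2; 1,1)
  {2,6}:  v_{2} + v_{6} = v_{4} + v_{7} + v_{10}  →  sig = (2; 1,1,1)
  {6,9}:  v_{6} + v_{9} = v_{4} + v_{8} + v_{10}  →  sig = (2; 1,1,1)
  {1,6}:  v_{1} + v_{6} = v_{4} + v_{8} + 2·v_{10}  →  sig = (2; 1,1,2)
  {6,11}:  v_{6} + v_{11} = v_{4} + 4·v_{7} + v_{8}  →  sig = (2; 1,1,4)
  {5,6}:  v_{5} + v_{6} = 2·v_{7} + v_{8}  →  sig = (2; 1,2)
  {5,11}:  v_{5} + v_{11} = 2·v_{3} + v_{4}  →  sig = (2; 1,2)
  {3,6}:  v_{3} + v_{6} = 3·v_{7} + v_{8}  →  sig = (2; 1,3)
  {1,11}:  v_{1} + v_{11} = 2·v_{7}  →  sig = (2; 2)
  {10,11}:  v_{10} + v_{11} = 3·v_{7}  →  sig = (2; 3)
  {1,4,5}:  v_{1} + v_{4} + v_{5} = 0  →  sig = (3; —)
  {3,4,7}:  v_{3} + v_{4} + v_{7} = v_{11}  →  sig = (3; 1)
  {4,5,10}:  v_{4} + v_{5} + v_{10} = v_{7}  →  sig = (3; 1)
  {3,4,10}:  v_{3} + v_{4} + v_{10} = 2·v_{7}  →  sig = (3; 2)
  {4,7,8,10}:  v_{4} + v_{7} + v_{8} + v_{10} = v_{6}  →  sig = (4; 1)

Signatures (|P|; sorted positive RHS coefficients), sorted:
    (2; —)
    (2; —)
    (2; 1)
    (2; 1)
    (2; 1)
    (2; 1)
    (2; 1,1)
    (2; 1,1)
    (2; 1,1,1)
    (2; 1,1,1)
    (2; 1,1,2)
    (2; 1,1,4)
    (2; 1,2)
    (2; 1,2)
    (2; 1,3)
    (2; 2)
    (2; 3)
    (3; —)
    (3; 1)
    (3; 1)
    (3; 2)
    (4; 1)


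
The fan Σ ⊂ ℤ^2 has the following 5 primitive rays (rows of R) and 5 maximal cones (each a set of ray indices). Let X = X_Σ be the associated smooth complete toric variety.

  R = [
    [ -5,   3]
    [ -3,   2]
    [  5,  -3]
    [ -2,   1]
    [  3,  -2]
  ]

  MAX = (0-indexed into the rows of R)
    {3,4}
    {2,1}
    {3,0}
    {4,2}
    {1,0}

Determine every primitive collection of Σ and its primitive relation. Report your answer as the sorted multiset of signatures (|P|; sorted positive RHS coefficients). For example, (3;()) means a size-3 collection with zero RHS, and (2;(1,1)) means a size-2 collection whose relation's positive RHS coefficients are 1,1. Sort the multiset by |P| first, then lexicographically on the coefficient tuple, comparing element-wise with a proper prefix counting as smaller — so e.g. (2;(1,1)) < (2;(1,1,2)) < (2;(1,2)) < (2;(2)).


|primitive collections| = 5. Relations:

  • {0,2}:  v_{0} + v_{2} = 0  →  sig = (2;())
  • {1,4}:  v_{1} + v_{4} = 0  →  sig = (2;())
  • {0,4}:  v_{0} + v_{4} = v_{3}  →  sig = (2;(1))
  • {1,3}:  v_{1} + v_{3} = v_{0}  →  sig = (2;(1))
  • {2,3}:  v_{2} + v_{3} = v_{4}  →  sig = (2;(1))

Signatures (|P|; sorted positive RHS coefficients), sorted:
{ (2;()) ×2,  (2;(1)) ×3 }


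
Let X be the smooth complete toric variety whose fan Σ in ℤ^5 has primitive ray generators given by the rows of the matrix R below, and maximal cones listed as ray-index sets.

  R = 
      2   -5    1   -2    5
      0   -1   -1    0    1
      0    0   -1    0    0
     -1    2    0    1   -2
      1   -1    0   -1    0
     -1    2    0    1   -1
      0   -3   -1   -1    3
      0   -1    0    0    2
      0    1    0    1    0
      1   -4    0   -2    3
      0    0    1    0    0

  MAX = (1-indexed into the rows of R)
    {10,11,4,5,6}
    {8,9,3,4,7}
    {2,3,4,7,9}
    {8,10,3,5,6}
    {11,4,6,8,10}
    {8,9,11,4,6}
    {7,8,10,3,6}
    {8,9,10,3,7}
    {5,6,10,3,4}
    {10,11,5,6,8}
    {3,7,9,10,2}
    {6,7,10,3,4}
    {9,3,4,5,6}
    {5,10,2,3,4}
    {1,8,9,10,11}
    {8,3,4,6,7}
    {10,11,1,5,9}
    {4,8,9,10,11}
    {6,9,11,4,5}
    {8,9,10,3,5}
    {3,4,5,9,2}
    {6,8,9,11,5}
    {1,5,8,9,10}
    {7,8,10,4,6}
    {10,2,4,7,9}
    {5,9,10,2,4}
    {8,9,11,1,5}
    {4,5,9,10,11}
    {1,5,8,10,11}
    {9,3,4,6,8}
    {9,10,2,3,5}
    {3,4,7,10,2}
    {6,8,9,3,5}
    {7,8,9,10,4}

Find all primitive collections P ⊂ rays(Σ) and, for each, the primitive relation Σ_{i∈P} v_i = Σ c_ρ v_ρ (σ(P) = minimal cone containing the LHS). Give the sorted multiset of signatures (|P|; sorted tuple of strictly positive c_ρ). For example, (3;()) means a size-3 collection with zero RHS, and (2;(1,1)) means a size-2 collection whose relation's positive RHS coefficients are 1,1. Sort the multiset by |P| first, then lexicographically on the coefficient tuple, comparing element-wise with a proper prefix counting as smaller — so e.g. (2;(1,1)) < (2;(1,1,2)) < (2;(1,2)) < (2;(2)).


Δ(Σ) — 11 vertices, 17 min non-faces:

  {3,11}:  v_{3} + v_{11} = 0 ; sig = (2;())
  {2,8}:  v_{2} + v_{8} = v_{7} + v_{9} ; sig = (2;(1,1))
  {5,7}:  v_{5} + v_{7} = v_{3} + v_{10} ; sig = (2;(1,1))
  {1,4}:  v_{1} + v_{4} = v_{9} + v_{10} + v_{11} ; sig = (2;(1,1,1))
  {2,6}:  v_{2} + v_{6} = v_{3} + v_{4} + v_{8} ; sig = (2;(1,1,1))
  {2,11}:  v_{2} + v_{11} = v_{4} + v_{9} + v_{10} ; sig = (2;(1,1,1))
  {7,11}:  v_{7} + v_{11} = v_{4} + v_{8} + v_{10} ; sig = (2;(1,1,1))
  {1,3}:  v_{1} + v_{3} = v_{5} + v_{8} + v_{9} + v_{10} ; sig = (2;(1,1,1,1))
  {1,6}:  v_{1} + v_{6} = v_{5} + 2·v_{8} + v_{11} ; sig = (2;(1,1,2))
  {1,7}:  v_{1} + v_{7} = v_{8} + v_{9} + 2·v_{10} ; sig = (2;(1,1,2))
  {1,2}:  v_{1} + v_{2} = 2·v_{9} + 2·v_{10} ; sig = (2;(2,2))
  {4,5,8}:  v_{4} + v_{5} + v_{8} = 0 ; sig = (3;())
  {6,9,10}:  v_{6} + v_{9} + v_{10} = v_{8} ; sig = (3;(1))
  {6,7,9}:  v_{6} + v_{7} + v_{9} = v_{3} + v_{4} + 2·v_{8} ; sig = (3;(1,1,2))
  {3,4,8,10}:  v_{3} + v_{4} + v_{8} + v_{10} = v_{7} ; sig = (4;(1))
  {3,4,9,10}:  v_{3} + v_{4} + v_{9} + v_{10} = v_{2} ; sig = (4;(1))
  {5,8,9,10,11}:  v_{5} + v_{8} + v_{9} + v_{10} + v_{11} = v_{1} ; sig = (5;(1))

Signatures (|P|; sorted positive RHS coefficients), sorted:
    |P|=2: 11 collections, coeffs (), (1,1), (1,1), (1,1,1), (1,1,1), (1,1,1), (1,1,1), (1,1,1,1), (1,1,2), (1,1,2), (2,2)
    |P|=3: 3 collections, coeffs (), (1), (1,1,2)
    |P|=4: 2 collections, coeffs (1), (1)
    |P|=5: 1 collection, coeffs (1)


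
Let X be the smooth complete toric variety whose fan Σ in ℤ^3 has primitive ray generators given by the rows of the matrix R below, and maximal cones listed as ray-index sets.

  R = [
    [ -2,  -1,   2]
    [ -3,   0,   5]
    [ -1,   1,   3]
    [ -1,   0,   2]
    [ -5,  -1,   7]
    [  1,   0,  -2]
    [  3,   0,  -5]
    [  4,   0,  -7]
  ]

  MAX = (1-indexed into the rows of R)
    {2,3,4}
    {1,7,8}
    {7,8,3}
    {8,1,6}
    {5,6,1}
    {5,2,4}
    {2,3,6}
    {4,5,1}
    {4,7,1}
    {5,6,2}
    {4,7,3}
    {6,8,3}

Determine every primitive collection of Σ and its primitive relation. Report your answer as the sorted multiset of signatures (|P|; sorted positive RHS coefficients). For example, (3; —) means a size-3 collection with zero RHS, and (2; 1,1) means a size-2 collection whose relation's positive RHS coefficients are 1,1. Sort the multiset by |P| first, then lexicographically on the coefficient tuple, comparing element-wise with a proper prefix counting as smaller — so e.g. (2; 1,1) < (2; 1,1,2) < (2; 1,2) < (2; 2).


Δ(Σ) — 8 vertices, 10 min non-faces:

  P={2,7}:  v_{2} + v_{7} = 0  ⇒ sig = (2; —)
  P={4,6}:  v_{4} + v_{6} = 0  ⇒ sig = (2; —)
  P={1,2}:  v_{1} + v_{2} = v_{5}  ⇒ sig = (2; 1)
  P={1,3}:  v_{1} + v_{3} = v_{2}  ⇒ sig = (2; 1)
  P={2,8}:  v_{2} + v_{8} = v_{6}  ⇒ sig = (2; 1)
  P={4,8}:  v_{4} + v_{8} = v_{7}  ⇒ sig = (2; 1)
  P={5,7}:  v_{5} + v_{7} = v_{1}  ⇒ sig = (2; 1)
  P={6,7}:  v_{6} + v_{7} = v_{8}  ⇒ sig = (2; 1)
  P={5,8}:  v_{5} + v_{8} = v_{1} + v_{6}  ⇒ sig = (2; 1,1)
  P={3,5}:  v_{3} + v_{5} = 2·v_{2}  ⇒ sig = (2; 2)

Signatures (|P|; sorted positive RHS coefficients), sorted:
[(2; —), (2; —), (2; 1), (2; 1), (2; 1), (2; 1), (2; 1), (2; 1), (2; 1,1), (2; 2)]


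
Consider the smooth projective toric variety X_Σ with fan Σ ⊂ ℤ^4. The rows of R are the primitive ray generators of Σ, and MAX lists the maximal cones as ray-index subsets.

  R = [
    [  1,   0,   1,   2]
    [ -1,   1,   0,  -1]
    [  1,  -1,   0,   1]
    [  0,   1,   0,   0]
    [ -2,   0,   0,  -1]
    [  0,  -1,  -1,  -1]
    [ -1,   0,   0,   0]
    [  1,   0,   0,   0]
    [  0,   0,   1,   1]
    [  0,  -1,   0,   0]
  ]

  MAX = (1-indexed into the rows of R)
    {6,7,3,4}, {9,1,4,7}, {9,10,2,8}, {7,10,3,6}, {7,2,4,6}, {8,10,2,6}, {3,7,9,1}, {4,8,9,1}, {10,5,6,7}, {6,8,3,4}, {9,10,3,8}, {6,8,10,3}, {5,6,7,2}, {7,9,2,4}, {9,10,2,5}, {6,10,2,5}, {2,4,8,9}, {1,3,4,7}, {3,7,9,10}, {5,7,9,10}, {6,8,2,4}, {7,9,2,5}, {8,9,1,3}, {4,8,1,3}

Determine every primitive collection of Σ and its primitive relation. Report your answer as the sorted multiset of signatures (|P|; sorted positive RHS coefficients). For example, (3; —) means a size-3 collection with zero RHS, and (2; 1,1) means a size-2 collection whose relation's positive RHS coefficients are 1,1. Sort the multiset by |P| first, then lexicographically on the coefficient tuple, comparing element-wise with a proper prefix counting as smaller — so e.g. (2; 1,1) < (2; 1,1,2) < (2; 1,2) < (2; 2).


Minimal non-faces — 13 found among 10 rays, 24 max cones:

  P={2,3}:  v_{2} + v_{3} = 0  ⟹  sig = (2; —)
  P={4,10}:  v_{4} + v_{10} = 0  ⟹  sig = (2; —)
  P={7,8}:  v_{7} + v_{8} = 0  ⟹  sig = (2; —)
  P={1,6}:  v_{1} + v_{6} = v_{3}  ⟹  sig = (2; 1)
  P={6,9}:  v_{6} + v_{9} = v_{10}  ⟹  sig = (2; 1)
  P={1,2}:  v_{1} + v_{2} = v_{4} + v_{9}  ⟹  sig = (2; 1,1)
  P={1,5}:  v_{1} + v_{5} = v_{7} + v_{9}  ⟹  sig = (2; 1,1)
  P={1,10}:  v_{1} + v_{10} = v_{3} + v_{9}  ⟹  sig = (2; 1,1)
  P={3,5}:  v_{3} + v_{5} = v_{7} + v_{10}  ⟹  sig = (2; 1,1)
  P={4,5}:  v_{4} + v_{5} = v_{2} + v_{7}  ⟹  sig = (2; 1,1)
  P={5,8}:  v_{5} + v_{8} = v_{2} + v_{10}  ⟹  sig = (2; 1,1)
  P={2,7,10}:  v_{2} + v_{7} + v_{10} = v_{5}  ⟹  sig = (3; 1)
  P={3,4,9}:  v_{3} + v_{4} + v_{9} = v_{1}  ⟹  sig = (3; 1)

Sorted signature multiset PRS(X):
    |P|=2: 11 collections, coeffs (), (), (), (1), (1), (1,1), (1,1), (1,1), (1,1), (1,1), (1,1)
    |P|=3: 2 collections, coeffs (1), (1)


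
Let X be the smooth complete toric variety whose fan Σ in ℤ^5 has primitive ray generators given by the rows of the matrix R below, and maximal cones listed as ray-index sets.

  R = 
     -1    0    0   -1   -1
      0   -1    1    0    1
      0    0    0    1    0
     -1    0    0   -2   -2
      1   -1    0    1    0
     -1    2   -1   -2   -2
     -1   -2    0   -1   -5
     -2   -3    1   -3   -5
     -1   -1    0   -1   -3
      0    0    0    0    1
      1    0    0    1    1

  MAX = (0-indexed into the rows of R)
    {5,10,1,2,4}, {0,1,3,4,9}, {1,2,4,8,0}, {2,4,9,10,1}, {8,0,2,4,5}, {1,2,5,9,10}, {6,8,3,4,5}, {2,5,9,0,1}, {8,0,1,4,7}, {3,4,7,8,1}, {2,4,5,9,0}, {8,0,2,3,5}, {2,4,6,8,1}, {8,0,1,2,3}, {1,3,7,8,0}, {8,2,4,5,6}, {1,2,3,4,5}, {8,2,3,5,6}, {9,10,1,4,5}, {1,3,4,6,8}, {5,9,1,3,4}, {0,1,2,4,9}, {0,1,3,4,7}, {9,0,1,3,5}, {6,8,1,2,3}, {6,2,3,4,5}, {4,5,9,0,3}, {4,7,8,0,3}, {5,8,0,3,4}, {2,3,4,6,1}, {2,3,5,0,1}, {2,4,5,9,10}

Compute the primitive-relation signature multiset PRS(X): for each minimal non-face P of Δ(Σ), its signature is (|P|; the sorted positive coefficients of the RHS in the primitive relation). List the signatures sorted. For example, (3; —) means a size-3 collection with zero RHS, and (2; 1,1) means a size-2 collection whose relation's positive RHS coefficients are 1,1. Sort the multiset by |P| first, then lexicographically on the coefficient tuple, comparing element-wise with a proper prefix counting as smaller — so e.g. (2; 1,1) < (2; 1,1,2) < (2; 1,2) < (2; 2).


Minimal non-faces — 20 found among 11 rays, 32 max cones:

  • {0,10}:  v_{0} + v_{10} = 0  so sig = (2; —)
  • {3,10}:  v_{3} + v_{10} = v_{1} + v_{4} + v_{5}  so sig = (2; 1,1,1)
  • {6,9}:  v_{6} + v_{9} = v_{0} + v_{4} + v_{8}  so sig = (2; 1,1,1)
  • {8,10}:  v_{8} + v_{10} = v_{2} + v_{3} + v_{4}  so sig = (2; 1,1,1)
  • {7,10}:  v_{7} + v_{10} = v_{1} + v_{3} + v_{4} + v_{8}  so sig = (2; 1,1,1,1)
  • {6,7}:  v_{6} + v_{7} = v_{1} + v_{3} + v_{4} + 3·v_{8}  so sig = (2; 1,1,1,3)
  • {7,9}:  v_{7} + v_{9} = 3·v_{0} + v_{1} + v_{3} + 2·v_{4}  so sig = (2; 1,1,2,3)
  • {2,7}:  v_{2} + v_{7} = v_{1} + 2·v_{8}  so sig = (2; 1,2)
  • {5,7}:  v_{5} + v_{7} = 2·v_{3} + v_{8}  so sig = (2; 1,2)
  • {8,9}:  v_{8} + v_{9} = 2·v_{0} + v_{4}  so sig = (2; 1,2)
  • {0,6}:  v_{0} + v_{6} = 2·v_{8}  so sig = (2; 2)
  • {6,10}:  v_{6} + v_{10} = 2·v_{2} + 2·v_{3} + 2·v_{4}  so sig = (2; 2,2,2)
  • {2,3,9}:  v_{2} + v_{3} + v_{9} = v_{0}  so sig = (3; 1)
  • {1,5,8}:  v_{1} + v_{5} + v_{8} = v_{2} + 2·v_{3}  so sig = (3; 1,2)
  • {1,5,6}:  v_{1} + v_{5} + v_{6} = 2·v_{2} + 3·v_{3} + v_{4}  so sig = (3; 1,2,3)
  • {0,1,4,5}:  v_{0} + v_{1} + v_{4} + v_{5} = v_{3}  so sig = (4; 1)
  • {0,2,3,4}:  v_{0} + v_{2} + v_{3} + v_{4} = v_{8}  so sig = (4; 1)
  • {2,3,4,8}:  v_{2} + v_{3} + v_{4} + v_{8} = v_{6}  so sig = (4; 1)
  • {1,2,4,5,9}:  v_{1} + v_{2} + v_{4} + v_{5} + v_{9} = 0  so sig = (5; —)
  • {0,1,3,4,8}:  v_{0} + v_{1} + v_{3} + v_{4} + v_{8} = v_{7}  so sig = (5; 1)

so the primitive-relation signature multiset is
{ (2; —),  (2; 1,1,1) ×3,  (2; 1,1,1,1),  (2; 1,1,1,3),  (2; 1,1,2,3),  (2; 1,2) ×3,  (2; 2),  (2; 2,2,2),  (3; 1),  (3; 1,2),  (3; 1,2,3),  (4; 1) ×3,  (5; —),  (5; 1) }


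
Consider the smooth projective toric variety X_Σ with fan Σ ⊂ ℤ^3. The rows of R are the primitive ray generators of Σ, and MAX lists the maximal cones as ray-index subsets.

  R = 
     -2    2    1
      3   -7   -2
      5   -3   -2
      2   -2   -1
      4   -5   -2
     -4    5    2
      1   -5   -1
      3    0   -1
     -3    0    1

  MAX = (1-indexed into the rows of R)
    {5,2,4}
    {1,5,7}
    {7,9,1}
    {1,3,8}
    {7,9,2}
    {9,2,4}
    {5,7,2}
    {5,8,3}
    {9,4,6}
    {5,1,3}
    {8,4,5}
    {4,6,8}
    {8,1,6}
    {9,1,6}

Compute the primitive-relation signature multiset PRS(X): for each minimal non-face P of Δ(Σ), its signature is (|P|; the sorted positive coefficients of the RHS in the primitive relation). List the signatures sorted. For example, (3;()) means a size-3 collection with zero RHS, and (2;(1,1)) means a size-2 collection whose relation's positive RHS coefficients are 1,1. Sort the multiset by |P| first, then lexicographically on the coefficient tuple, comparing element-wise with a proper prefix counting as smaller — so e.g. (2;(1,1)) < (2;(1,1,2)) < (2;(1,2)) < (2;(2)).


16 minimal non-faces of Δ(Σ) (on 9 rays):

  {1,4}:  v_{1} + v_{4} = 0  ⟹  sig = (2;())
  {5,6}:  v_{5} + v_{6} = 0  ⟹  sig = (2;())
  {8,9}:  v_{8} + v_{9} = 0  ⟹  sig = (2;())
  {1,2}:  v_{1} + v_{2} = v_{7}  ⟹  sig = (2;(1))
  {4,7}:  v_{4} + v_{7} = v_{2}  ⟹  sig = (2;(1))
  {5,9}:  v_{5} + v_{9} = v_{7}  ⟹  sig = (2;(1))
  {6,7}:  v_{6} + v_{7} = v_{9}  ⟹  sig = (2;(1))
  {7,8}:  v_{7} + v_{8} = v_{5}  ⟹  sig = (2;(1))
  {2,6}:  v_{2} + v_{6} = v_{4} + v_{9}  ⟹  sig = (2;(1,1))
  {2,8}:  v_{2} + v_{8} = v_{4} + v_{5}  ⟹  sig = (2;(1,1))
  {3,4}:  v_{3} + v_{4} = v_{5} + v_{8}  ⟹  sig = (2;(1,1))
  {3,6}:  v_{3} + v_{6} = v_{1} + v_{8}  ⟹  sig = (2;(1,1))
  {3,9}:  v_{3} + v_{9} = v_{1} + v_{5}  ⟹  sig = (2;(1,1))
  {3,7}:  v_{3} + v_{7} = v_{1} + 2·v_{5}  ⟹  sig = (2;(1,2))
  {2,3}:  v_{2} + v_{3} = 2·v_{5}  ⟹  sig = (2;(2))
  {1,5,8}:  v_{1} + v_{5} + v_{8} = v_{3}  ⟹  sig = (3;(1))

so the primitive-relation signature multiset is
[(2;()), (2;()), (2;()), (2;(1)), (2;(1)), (2;(1)), (2;(1)), (2;(1)), (2;(1,1)), (2;(1,1)), (2;(1,1)), (2;(1,1)), (2;(1,1)), (2;(1,2)), (2;(2)), (3;(1))]


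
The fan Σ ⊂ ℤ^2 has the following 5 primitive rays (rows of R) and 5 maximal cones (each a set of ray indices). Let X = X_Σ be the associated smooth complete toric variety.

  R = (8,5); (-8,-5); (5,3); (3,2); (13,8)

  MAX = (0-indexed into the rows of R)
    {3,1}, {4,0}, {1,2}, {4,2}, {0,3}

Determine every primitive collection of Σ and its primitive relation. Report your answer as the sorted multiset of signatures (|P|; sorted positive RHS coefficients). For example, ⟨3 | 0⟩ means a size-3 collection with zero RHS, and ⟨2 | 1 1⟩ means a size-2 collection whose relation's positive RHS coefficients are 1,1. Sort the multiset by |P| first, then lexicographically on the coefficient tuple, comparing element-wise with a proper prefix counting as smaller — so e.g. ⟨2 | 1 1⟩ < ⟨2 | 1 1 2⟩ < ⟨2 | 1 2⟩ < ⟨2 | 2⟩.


5 minimal non-faces of Δ(Σ) (on 5 rays):

  {0,1}:  v_{0} + v_{1} = 0  →  sig = ⟨2 | 0⟩
  {0,2}:  v_{0} + v_{2} = v_{4}  →  sig = ⟨2 | 1⟩
  {1,4}:  v_{1} + v_{4} = v_{2}  →  sig = ⟨2 | 1⟩
  {2,3}:  v_{2} + v_{3} = v_{0}  →  sig = ⟨2 | 1⟩
  {3,4}:  v_{3} + v_{4} = 2·v_{0}  →  sig = ⟨2 | 2⟩

Sorted signature multiset PRS(X):
[⟨2 | 0⟩, ⟨2 | 1⟩, ⟨2 | 1⟩, ⟨2 | 1⟩, ⟨2 | 2⟩]


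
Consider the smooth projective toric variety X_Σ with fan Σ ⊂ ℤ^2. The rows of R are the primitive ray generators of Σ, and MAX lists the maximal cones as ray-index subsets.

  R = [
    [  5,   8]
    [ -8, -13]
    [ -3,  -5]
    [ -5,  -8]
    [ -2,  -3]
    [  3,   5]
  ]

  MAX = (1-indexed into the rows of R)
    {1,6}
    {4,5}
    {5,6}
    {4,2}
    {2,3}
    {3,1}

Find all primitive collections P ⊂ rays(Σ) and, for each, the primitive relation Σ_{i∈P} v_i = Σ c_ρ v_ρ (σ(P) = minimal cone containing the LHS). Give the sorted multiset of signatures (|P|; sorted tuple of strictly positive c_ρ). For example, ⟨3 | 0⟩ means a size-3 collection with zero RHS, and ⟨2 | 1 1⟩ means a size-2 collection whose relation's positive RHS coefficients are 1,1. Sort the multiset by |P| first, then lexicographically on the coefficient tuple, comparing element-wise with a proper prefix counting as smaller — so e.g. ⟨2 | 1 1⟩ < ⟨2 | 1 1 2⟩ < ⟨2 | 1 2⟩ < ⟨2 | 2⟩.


Σ has 9 primitive collections:

  P = {1,4}:  v_{1} + v_{4} = 0 — sig = ⟨2 | 0⟩
  P = {3,6}:  v_{3} + v_{6} = 0 — sig = ⟨2 | 0⟩
  P = {1,2}:  v_{1} + v_{2} = v_{3} — sig = ⟨2 | 1⟩
  P = {1,5}:  v_{1} + v_{5} = v_{6} — sig = ⟨2 | 1⟩
  P = {2,6}:  v_{2} + v_{6} = v_{4} — sig = ⟨2 | 1⟩
  P = {3,4}:  v_{3} + v_{4} = v_{2} — sig = ⟨2 | 1⟩
  P = {3,5}:  v_{3} + v_{5} = v_{4} — sig = ⟨2 | 1⟩
  P = {4,6}:  v_{4} + v_{6} = v_{5} — sig = ⟨2 | 1⟩
  P = {2,5}:  v_{2} + v_{5} = 2·v_{4} — sig = ⟨2 | 2⟩

Hence PRS(X_Σ) =
    ⟨2 | 0⟩
    ⟨2 | 0⟩
    ⟨2 | 1⟩
    ⟨2 | 1⟩
    ⟨2 | 1⟩
    ⟨2 | 1⟩
    ⟨2 | 1⟩
    ⟨2 | 1⟩
    ⟨2 | 2⟩


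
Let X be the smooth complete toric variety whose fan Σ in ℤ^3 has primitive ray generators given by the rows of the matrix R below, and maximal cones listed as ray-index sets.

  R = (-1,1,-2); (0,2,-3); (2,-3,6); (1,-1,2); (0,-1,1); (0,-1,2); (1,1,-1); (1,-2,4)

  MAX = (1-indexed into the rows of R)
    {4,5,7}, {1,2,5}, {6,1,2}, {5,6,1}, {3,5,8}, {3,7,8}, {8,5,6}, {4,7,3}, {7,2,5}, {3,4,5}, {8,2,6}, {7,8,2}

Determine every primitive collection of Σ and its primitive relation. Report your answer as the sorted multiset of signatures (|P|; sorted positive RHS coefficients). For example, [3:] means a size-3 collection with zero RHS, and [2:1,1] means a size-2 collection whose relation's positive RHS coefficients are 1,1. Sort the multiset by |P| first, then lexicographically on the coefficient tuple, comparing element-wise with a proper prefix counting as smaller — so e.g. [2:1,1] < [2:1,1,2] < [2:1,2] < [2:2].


|primitive collections| = 14. Relations:

  P={1,4}:  v_{1} + v_{4} = 0 ; sig = [2:]
  P={1,3}:  v_{1} + v_{3} = v_{8} ; sig = [2:1]
  P={1,7}:  v_{1} + v_{7} = v_{2} ; sig = [2:1]
  P={1,8}:  v_{1} + v_{8} = v_{6} ; sig = [2:1]
  P={2,4}:  v_{2} + v_{4} = v_{7} ; sig = [2:1]
  P={4,6}:  v_{4} + v_{6} = v_{8} ; sig = [2:1]
  P={4,8}:  v_{4} + v_{8} = v_{3} ; sig = [2:1]
  P={2,3}:  v_{2} + v_{3} = v_{7} + v_{8} ; sig = [2:1,1]
  P={6,7}:  v_{6} + v_{7} = v_{2} + v_{8} ; sig = [2:1,1]
  P={3,6}:  v_{3} + v_{6} = 2·v_{8} ; sig = [2:2]
  P={2,5,6}:  v_{2} + v_{5} + v_{6} = 0 ; sig = [3:]
  P={2,5,8}:  v_{2} + v_{5} + v_{8} = v_{4} ; sig = [3:1]
  P={5,7,8}:  v_{5} + v_{7} + v_{8} = 2·v_{4} ; sig = [3:2]
  P={3,5,7}:  v_{3} + v_{5} + v_{7} = 3·v_{4} ; sig = [3:3]

Sorted signature multiset PRS(X):
{ [2:],  [2:1] ×6,  [2:1,1] ×2,  [2:2],  [3:],  [3:1],  [3:2],  [3:3] }


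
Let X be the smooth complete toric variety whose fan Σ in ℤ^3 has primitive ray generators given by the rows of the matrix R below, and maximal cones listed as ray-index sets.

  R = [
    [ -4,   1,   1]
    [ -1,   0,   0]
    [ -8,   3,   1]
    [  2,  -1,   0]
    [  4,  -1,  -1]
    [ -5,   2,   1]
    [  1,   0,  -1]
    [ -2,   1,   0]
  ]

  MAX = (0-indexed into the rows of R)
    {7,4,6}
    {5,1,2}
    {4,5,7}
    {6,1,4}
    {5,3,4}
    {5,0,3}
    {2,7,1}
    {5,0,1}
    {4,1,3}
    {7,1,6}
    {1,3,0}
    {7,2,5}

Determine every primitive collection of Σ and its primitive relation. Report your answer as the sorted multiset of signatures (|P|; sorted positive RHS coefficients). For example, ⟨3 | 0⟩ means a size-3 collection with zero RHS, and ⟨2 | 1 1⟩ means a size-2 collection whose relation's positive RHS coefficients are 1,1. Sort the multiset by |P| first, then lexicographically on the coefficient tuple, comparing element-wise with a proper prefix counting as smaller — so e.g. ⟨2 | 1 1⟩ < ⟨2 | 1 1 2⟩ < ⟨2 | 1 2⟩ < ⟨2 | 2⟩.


The 14 primitive collections of Σ (r=8, n=3):

  • {0,4}:  v_{0} + v_{4} = 0 ; sig = ⟨2 | 0⟩
  • {3,7}:  v_{3} + v_{7} = 0 ; sig = ⟨2 | 0⟩
  • {0,6}:  v_{0} + v_{6} = v_{1} + v_{7} ; sig = ⟨2 | 1 1⟩
  • {0,7}:  v_{0} + v_{7} = v_{1} + v_{5} ; sig = ⟨2 | 1 1⟩
  • {2,3}:  v_{2} + v_{3} = v_{1} + v_{5} ; sig = ⟨2 | 1 1⟩
  • {3,6}:  v_{3} + v_{6} = v_{1} + v_{4} ; sig = ⟨2 | 1 1⟩
  • {2,6}:  v_{2} + v_{6} = v_{1} + 3·v_{7} ; sig = ⟨2 | 1 3⟩
  • {2,4}:  v_{2} + v_{4} = 2·v_{7} ; sig = ⟨2 | 2⟩
  • {5,6}:  v_{5} + v_{6} = 2·v_{7} ; sig = ⟨2 | 2⟩
  • {0,2}:  v_{0} + v_{2} = 2·v_{1} + 2·v_{5} ; sig = ⟨2 | 2 2⟩
  • {1,3,5}:  v_{1} + v_{3} + v_{5} = v_{0} ; sig = ⟨3 | 1⟩
  • {1,4,5}:  v_{1} + v_{4} + v_{5} = v_{7} ; sig = ⟨3 | 1⟩
  • {1,4,7}:  v_{1} + v_{4} + v_{7} = v_{6} ; sig = ⟨3 | 1⟩
  • {1,5,7}:  v_{1} + v_{5} + v_{7} = v_{2} ; sig = ⟨3 | 1⟩

Sorted signature multiset PRS(X):
    |P|=2: 10 collections, coeffs (), (), (1,1), (1,1), (1,1), (1,1), (1,3), (2), (2), (2,2)
    |P|=3: 4 collections, coeffs (1), (1), (1), (1)
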